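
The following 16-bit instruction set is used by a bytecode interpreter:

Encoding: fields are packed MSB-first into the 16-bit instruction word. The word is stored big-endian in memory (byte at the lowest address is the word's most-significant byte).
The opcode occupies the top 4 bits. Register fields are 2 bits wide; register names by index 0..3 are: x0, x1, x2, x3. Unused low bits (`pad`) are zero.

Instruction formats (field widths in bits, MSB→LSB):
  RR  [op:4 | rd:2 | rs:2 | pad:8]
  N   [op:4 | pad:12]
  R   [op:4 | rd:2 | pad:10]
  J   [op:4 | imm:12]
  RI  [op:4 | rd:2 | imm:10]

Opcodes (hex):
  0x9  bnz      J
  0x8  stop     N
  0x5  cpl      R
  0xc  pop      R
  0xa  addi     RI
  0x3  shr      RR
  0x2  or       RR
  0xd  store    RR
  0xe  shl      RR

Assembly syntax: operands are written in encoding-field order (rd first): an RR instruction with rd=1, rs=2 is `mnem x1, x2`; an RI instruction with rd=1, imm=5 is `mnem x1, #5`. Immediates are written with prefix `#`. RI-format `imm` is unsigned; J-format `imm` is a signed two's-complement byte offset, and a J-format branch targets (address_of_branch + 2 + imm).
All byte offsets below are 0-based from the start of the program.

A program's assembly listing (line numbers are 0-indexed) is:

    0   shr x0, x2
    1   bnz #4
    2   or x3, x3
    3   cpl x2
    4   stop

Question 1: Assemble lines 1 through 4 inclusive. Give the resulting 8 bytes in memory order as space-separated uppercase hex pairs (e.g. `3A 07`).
90 04 2F 00 58 00 80 00

line 1 (bnz): pack op=0x9:4|imm=4:12 = 0x9004; big→ 90 04
line 2 (or): pack op=0x2:4|rd=3:2|rs=3:2|pad=0:8 = 0x2f00; big→ 2f 00
line 3 (cpl): pack op=0x5:4|rd=2:2|pad=0:10 = 0x5800; big→ 58 00
line 4 (stop): pack op=0x8:4|pad=0:12 = 0x8000; big→ 80 00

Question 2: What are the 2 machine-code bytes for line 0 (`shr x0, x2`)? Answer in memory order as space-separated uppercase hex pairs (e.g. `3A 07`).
L0: shr op=0x3:4|rd=0:2|rs=2:2|pad=0:8 ⇒ 0x3200 ⇒ big 32 00

32 00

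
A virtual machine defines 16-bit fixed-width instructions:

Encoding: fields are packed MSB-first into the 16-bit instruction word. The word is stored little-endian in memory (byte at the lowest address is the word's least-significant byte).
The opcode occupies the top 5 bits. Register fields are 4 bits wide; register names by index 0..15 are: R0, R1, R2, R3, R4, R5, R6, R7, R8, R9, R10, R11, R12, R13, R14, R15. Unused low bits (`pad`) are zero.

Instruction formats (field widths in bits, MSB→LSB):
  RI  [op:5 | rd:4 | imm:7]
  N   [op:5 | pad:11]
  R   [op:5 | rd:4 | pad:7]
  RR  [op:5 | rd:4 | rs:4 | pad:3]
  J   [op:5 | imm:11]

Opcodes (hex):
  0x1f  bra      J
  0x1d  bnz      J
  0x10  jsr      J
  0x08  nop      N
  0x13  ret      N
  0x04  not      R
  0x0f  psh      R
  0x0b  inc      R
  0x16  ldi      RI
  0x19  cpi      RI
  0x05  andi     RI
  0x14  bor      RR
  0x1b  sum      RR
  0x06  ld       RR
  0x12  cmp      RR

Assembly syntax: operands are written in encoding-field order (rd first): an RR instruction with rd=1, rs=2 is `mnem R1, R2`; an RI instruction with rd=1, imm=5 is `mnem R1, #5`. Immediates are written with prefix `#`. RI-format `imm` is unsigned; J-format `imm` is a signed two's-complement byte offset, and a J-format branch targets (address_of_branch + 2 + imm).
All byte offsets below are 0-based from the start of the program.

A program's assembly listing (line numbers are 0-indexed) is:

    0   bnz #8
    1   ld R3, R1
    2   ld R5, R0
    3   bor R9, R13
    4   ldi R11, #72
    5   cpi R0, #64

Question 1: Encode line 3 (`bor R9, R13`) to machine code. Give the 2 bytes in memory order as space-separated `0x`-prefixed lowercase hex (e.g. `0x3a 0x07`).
3. bor fields op=0x14:5|rd=9:4|rs=13:4|pad=0:3 → word a4e8h → e8 a4

0xe8 0xa4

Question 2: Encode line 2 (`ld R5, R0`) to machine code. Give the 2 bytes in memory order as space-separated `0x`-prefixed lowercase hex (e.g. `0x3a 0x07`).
0x80 0x32

L2: ld op=0x6:5|rd=5:4|rs=0:4|pad=0:3 ⇒ 0x3280 ⇒ little 80 32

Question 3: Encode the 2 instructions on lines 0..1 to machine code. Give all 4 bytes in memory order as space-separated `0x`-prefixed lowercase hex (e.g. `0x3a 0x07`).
0x08 0xe8 0x88 0x31

L0: bnz op=0x1d:5|imm=8:11 ⇒ 0xe808 ⇒ little 08 e8
L1: ld op=0x6:5|rd=3:4|rs=1:4|pad=0:3 ⇒ 0x3188 ⇒ little 88 31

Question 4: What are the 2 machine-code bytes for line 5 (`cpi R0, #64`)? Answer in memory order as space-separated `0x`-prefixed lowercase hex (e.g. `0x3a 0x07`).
line 5 (cpi): pack op=0x19:5|rd=0:4|imm=64:7 = 0xc840; little→ 40 c8

0x40 0xc8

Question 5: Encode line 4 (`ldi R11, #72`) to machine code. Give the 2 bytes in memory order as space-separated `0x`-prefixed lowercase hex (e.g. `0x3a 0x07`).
4. ldi fields op=0x16:5|rd=11:4|imm=72:7 → word b5c8h → c8 b5

0xc8 0xb5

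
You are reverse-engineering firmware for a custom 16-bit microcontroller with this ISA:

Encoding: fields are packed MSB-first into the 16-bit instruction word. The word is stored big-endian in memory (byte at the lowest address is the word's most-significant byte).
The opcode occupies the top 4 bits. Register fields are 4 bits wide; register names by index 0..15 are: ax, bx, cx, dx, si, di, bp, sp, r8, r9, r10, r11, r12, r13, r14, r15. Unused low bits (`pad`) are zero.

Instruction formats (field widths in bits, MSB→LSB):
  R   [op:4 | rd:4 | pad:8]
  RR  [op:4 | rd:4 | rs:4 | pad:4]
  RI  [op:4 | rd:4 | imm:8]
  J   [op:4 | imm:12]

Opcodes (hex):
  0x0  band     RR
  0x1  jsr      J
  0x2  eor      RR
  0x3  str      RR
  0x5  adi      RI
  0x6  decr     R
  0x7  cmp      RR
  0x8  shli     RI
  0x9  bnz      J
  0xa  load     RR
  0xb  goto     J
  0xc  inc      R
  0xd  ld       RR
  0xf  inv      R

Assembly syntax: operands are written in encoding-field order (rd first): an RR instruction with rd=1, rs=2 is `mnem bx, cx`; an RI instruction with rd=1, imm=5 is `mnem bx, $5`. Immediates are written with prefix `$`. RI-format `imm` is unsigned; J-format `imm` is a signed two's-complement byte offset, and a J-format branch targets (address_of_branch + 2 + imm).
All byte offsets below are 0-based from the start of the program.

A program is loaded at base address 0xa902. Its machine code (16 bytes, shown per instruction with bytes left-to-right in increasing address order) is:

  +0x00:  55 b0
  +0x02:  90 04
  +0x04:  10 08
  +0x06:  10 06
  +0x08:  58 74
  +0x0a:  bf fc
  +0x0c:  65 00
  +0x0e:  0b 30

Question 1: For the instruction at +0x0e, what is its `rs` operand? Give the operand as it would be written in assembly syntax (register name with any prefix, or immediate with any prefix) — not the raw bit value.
off 0x0e: read 0b 30 as big → 0x0b30
  op=0x0b30>>12=0x0 ⇒ band (RR)
  [11:8] rd=11 = r11
  [7:4] rs=3 = dx

dx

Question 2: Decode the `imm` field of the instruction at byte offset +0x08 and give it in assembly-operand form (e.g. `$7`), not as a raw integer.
off 0x08: read 58 74 as big → 0x5874
  top 4b → 0x5 → adi [RI]
  [11:8] rd=8 = r8
  [7:0] imm=116 = $116

$116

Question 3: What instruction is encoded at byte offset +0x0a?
goto $-4

@+0a  big-endian(bf fc) = 0xbffc
  op=0xbffc>>12=0xb ⇒ goto (J)
  [11:0] imm=4092 (s12→-4) = $-4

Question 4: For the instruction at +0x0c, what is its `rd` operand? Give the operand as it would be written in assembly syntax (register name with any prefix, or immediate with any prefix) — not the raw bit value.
di

+0x0c: 65 00 ⇒ word 0x6500 (big)
  op=0x6500>>12=0x6 ⇒ decr (R)
  rd@[11:8]=0x5 ⇒ di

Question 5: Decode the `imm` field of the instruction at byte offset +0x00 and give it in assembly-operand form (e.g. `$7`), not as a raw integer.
[00] 55 b0 → 0x55b0
  op=0x55b0>>12=0x5 ⇒ adi (RI)
  [11:8] rd=5 = di
  [7:0] imm=176 = $176

$176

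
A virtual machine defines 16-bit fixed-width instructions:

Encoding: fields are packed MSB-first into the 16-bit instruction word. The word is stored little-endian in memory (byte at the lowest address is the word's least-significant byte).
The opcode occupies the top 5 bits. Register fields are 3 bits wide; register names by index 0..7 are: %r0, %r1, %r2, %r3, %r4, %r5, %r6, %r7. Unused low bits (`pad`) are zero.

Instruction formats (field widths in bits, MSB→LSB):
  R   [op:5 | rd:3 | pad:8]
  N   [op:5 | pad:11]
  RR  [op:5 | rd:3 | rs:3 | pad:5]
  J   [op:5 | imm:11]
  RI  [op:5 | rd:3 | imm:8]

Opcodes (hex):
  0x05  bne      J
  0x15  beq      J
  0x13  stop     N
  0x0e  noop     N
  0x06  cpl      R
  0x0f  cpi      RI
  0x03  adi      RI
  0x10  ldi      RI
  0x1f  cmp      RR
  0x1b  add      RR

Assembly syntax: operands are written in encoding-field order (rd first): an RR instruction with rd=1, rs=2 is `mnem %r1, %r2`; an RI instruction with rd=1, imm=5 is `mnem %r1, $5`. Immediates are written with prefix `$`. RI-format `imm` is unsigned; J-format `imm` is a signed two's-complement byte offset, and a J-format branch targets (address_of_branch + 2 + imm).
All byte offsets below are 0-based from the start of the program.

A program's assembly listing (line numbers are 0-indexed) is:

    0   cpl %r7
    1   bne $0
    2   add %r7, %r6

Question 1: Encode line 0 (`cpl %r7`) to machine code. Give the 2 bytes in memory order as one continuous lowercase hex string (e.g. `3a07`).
0037

line 0 (cpl): pack op=0x6:5|rd=7:3|pad=0:8 = 0x3700; little→ 00 37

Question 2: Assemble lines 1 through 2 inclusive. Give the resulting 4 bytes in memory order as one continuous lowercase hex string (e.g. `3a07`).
1. bne fields op=0x5:5|imm=0:11 → word 2800h → 00 28
2. add fields op=0x1b:5|rd=7:3|rs=6:3|pad=0:5 → word dfc0h → c0 df

0028c0df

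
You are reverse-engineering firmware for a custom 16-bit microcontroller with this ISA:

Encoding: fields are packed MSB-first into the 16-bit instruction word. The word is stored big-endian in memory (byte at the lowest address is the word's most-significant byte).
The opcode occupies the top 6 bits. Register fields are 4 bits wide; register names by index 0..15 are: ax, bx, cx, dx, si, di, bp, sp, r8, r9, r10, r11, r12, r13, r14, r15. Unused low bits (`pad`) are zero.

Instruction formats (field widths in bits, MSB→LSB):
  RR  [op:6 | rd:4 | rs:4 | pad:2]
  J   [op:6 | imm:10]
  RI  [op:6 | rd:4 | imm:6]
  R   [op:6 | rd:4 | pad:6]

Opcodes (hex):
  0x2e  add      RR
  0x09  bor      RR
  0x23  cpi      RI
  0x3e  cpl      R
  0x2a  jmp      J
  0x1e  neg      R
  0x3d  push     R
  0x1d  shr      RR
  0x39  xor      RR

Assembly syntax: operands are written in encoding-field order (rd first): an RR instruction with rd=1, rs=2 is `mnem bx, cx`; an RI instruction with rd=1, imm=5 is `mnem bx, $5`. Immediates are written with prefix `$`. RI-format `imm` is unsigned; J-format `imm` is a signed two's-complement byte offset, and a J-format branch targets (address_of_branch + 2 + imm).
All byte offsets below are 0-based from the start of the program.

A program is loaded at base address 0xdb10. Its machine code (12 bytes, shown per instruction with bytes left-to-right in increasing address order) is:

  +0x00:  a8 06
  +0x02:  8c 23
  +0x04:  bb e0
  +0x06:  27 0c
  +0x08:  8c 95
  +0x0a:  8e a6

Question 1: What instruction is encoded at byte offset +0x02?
cpi ax, $35

off 0x02: read 8c 23 as big → 0x8c23
  top 6b → 0x23 → cpi [RI]
  [9:6] rd=0 = ax
  [5:0] imm=35 = $35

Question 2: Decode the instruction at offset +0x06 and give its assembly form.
off 0x06: read 27 0c as big → 0x270c
  opcode bits[15:10]=0x9: bor/RR
  [9:6] rd=12 = r12
  [5:2] rs=3 = dx

bor r12, dx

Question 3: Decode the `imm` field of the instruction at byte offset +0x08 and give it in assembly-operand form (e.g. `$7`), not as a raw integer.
$21

[08] 8c 95 → 0x8c95
  top 6b → 0x23 → cpi [RI]
  rd@[9:6]=0x2 ⇒ cx
  imm@[5:0]=0x15 ⇒ $21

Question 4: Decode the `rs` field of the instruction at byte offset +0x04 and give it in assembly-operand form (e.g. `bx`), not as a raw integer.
@+04  big-endian(bb e0) = 0xbbe0
  opcode bits[15:10]=0x2e: add/RR
  rd@[9:6]=0xf ⇒ r15
  rs@[5:2]=0x8 ⇒ r8

r8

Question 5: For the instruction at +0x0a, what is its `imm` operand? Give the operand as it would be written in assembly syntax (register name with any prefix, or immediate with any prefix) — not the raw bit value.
$38

[0a] 8e a6 → 0x8ea6
  opcode bits[15:10]=0x23: cpi/RI
  rd@[9:6]=0xa ⇒ r10
  imm@[5:0]=0x26 ⇒ $38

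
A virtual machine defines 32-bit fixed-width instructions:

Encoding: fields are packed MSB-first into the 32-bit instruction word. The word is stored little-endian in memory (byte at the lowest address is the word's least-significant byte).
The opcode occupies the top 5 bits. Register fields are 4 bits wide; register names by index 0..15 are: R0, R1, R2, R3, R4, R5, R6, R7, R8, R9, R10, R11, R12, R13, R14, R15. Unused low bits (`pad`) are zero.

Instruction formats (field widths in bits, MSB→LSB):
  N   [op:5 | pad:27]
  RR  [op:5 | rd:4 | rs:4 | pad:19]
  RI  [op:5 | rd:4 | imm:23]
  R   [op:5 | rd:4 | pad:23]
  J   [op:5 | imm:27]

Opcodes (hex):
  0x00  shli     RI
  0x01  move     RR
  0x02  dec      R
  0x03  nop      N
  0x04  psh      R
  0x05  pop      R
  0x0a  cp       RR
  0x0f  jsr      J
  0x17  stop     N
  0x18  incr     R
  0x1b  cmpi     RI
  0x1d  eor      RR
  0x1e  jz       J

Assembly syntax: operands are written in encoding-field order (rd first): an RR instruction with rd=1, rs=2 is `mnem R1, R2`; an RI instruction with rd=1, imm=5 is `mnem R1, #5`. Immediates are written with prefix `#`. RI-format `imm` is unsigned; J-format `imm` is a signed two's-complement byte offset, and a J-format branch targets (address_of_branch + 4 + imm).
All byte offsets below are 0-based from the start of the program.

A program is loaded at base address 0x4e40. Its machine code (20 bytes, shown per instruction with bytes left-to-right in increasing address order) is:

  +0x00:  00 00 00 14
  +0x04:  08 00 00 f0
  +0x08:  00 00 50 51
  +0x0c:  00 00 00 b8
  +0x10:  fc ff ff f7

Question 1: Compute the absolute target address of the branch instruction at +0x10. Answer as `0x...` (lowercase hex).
@+10  little-endian(fc ff ff f7) = 0xf7fffffc
  op=0xf7fffffc>>27=0x1e ⇒ jz (J)
  imm: (w>>0)&0x7ffffff=0x7fffffc (s27→-4) → #-4
  target = base 0x4e40 + off 0x10 + 4 + imm -4 = 0x4e50

0x4e50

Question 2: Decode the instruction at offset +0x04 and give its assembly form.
[04] 08 00 00 f0 → 0xf0000008
  op=0xf0000008>>27=0x1e ⇒ jz (J)
  [26:0] imm=8 = #8

jz #8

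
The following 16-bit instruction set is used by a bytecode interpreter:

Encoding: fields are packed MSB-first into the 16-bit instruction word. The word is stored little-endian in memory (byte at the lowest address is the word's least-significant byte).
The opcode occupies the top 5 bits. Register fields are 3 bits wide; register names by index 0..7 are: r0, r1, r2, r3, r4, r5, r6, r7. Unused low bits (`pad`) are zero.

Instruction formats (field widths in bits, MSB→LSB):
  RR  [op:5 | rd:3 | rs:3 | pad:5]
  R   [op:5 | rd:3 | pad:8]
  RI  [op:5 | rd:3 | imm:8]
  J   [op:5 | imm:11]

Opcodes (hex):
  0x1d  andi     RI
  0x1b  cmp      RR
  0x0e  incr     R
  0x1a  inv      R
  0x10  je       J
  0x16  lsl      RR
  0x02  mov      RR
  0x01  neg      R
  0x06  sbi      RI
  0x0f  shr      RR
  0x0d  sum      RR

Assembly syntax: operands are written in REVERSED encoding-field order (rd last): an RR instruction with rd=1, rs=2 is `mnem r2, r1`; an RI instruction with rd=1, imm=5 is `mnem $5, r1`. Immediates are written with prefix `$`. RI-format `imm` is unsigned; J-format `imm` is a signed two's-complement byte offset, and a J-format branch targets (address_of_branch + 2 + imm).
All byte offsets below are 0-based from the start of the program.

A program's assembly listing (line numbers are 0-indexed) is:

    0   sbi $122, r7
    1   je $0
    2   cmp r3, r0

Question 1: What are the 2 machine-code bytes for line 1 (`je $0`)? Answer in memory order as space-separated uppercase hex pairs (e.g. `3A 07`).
L1: je op=0x10:5|imm=0:11 ⇒ 0x8000 ⇒ little 00 80

00 80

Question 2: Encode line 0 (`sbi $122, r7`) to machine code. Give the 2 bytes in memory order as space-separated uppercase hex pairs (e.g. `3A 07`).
0. sbi fields op=0x6:5|rd=7:3|imm=122:8 → word 377ah → 7a 37

7A 37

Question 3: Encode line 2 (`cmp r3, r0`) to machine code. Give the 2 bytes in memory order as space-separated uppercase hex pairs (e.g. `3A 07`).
L2: cmp op=0x1b:5|rd=0:3|rs=3:3|pad=0:5 ⇒ 0xd860 ⇒ little 60 d8

60 D8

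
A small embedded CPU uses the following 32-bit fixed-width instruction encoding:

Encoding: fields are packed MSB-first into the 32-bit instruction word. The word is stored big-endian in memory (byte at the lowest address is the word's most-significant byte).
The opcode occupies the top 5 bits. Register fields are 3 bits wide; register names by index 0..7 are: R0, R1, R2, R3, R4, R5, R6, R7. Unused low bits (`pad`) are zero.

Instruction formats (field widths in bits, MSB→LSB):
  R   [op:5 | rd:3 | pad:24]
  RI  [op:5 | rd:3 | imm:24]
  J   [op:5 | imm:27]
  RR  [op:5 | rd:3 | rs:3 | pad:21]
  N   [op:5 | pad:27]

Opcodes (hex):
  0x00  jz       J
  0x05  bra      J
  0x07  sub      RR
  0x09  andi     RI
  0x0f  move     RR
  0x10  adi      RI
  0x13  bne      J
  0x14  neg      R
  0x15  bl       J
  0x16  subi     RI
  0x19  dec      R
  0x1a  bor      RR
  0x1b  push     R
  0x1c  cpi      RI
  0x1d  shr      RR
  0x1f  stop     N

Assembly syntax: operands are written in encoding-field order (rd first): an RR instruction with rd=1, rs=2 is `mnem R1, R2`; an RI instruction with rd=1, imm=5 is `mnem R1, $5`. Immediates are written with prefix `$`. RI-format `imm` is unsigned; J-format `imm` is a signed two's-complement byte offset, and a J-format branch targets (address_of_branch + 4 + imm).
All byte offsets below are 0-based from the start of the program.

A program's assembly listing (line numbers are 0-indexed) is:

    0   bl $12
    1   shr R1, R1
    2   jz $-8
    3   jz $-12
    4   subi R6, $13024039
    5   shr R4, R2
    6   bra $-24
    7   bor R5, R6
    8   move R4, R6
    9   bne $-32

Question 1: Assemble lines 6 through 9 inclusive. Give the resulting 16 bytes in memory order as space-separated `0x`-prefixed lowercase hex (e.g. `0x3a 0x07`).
0x2f 0xff 0xff 0xe8 0xd5 0xc0 0x00 0x00 0x7c 0xc0 0x00 0x00 0x9f 0xff 0xff 0xe0

L6: bra op=0x5:5|imm=-24:27 ⇒ 0x2fffffe8 ⇒ big 2f ff ff e8
L7: bor op=0x1a:5|rd=5:3|rs=6:3|pad=0:21 ⇒ 0xd5c00000 ⇒ big d5 c0 00 00
L8: move op=0xf:5|rd=4:3|rs=6:3|pad=0:21 ⇒ 0x7cc00000 ⇒ big 7c c0 00 00
L9: bne op=0x13:5|imm=-32:27 ⇒ 0x9fffffe0 ⇒ big 9f ff ff e0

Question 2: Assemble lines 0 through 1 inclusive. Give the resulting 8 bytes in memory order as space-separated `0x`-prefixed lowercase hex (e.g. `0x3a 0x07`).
0xa8 0x00 0x00 0x0c 0xe9 0x20 0x00 0x00

0. bl fields op=0x15:5|imm=12:27 → word a800000ch → a8 00 00 0c
1. shr fields op=0x1d:5|rd=1:3|rs=1:3|pad=0:21 → word e9200000h → e9 20 00 00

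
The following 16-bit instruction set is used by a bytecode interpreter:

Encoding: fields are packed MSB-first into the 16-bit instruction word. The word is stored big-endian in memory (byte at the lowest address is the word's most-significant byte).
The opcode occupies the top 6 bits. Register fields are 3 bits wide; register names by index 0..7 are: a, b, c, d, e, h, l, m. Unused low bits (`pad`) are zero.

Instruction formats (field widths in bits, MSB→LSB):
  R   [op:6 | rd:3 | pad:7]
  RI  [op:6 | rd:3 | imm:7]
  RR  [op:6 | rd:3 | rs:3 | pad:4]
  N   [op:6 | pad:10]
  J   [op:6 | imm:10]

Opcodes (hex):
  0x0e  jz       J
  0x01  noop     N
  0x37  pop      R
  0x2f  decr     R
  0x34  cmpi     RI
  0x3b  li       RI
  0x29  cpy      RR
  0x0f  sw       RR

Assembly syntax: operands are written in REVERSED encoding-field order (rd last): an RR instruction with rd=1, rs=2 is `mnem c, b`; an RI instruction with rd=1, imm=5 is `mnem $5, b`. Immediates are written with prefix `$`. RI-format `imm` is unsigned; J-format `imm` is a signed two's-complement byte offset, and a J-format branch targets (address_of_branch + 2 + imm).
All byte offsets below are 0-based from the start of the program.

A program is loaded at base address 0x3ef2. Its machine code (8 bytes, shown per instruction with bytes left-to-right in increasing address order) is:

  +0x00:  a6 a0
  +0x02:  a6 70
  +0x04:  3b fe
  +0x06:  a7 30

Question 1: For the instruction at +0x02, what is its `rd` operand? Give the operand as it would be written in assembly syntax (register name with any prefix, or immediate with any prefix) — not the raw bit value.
e

@+02  big-endian(a6 70) = 0xa670
  op=0xa670>>10=0x29 ⇒ cpy (RR)
  rd@[9:7]=0x4 ⇒ e
  rs@[6:4]=0x7 ⇒ m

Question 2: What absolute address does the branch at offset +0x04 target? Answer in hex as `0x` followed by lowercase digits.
0x3ef6

[04] 3b fe → 0x3bfe
  opcode bits[15:10]=0xe: jz/J
  imm@[9:0]=0x3fe (s10→-2) ⇒ $-2
  target = base 0x3ef2 + off 0x04 + 2 + imm -2 = 0x3ef6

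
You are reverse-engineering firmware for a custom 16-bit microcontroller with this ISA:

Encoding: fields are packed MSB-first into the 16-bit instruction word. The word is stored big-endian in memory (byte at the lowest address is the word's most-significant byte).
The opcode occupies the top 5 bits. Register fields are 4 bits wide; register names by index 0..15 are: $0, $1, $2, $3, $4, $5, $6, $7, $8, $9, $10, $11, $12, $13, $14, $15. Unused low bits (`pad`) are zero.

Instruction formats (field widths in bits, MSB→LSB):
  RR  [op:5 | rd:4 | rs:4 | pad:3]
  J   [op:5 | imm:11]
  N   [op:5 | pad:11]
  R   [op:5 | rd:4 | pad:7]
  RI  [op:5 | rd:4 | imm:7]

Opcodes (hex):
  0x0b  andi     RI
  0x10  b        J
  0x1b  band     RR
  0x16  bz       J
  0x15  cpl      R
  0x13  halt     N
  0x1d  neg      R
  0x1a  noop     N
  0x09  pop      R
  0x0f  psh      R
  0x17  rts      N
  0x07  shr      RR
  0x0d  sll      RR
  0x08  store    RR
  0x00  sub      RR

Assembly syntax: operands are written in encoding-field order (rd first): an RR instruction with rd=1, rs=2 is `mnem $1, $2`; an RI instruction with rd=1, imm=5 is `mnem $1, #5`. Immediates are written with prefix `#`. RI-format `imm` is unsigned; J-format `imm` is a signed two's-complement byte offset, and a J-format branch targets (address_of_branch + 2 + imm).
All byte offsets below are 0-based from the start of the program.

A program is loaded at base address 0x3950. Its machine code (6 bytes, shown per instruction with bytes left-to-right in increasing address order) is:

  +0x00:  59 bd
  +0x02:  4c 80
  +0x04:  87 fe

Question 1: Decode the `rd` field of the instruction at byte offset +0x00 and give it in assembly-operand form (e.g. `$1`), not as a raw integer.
+0x00: 59 bd ⇒ word 0x59bd (big)
  top 5b → 0xb → andi [RI]
  [10:7] rd=3 = $3
  [6:0] imm=61 = #61

$3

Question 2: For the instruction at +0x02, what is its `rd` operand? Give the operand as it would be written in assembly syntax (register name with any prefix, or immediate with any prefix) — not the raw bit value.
off 0x02: read 4c 80 as big → 0x4c80
  top 5b → 0x9 → pop [R]
  [10:7] rd=9 = $9

$9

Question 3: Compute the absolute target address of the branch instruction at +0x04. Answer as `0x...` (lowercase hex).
0x3954

+0x04: 87 fe ⇒ word 0x87fe (big)
  opcode bits[15:11]=0x10: b/J
  imm: (w>>0)&0x7ff=0x7fe (s11→-2) → #-2
  target = base 0x3950 + off 0x04 + 2 + imm -2 = 0x3954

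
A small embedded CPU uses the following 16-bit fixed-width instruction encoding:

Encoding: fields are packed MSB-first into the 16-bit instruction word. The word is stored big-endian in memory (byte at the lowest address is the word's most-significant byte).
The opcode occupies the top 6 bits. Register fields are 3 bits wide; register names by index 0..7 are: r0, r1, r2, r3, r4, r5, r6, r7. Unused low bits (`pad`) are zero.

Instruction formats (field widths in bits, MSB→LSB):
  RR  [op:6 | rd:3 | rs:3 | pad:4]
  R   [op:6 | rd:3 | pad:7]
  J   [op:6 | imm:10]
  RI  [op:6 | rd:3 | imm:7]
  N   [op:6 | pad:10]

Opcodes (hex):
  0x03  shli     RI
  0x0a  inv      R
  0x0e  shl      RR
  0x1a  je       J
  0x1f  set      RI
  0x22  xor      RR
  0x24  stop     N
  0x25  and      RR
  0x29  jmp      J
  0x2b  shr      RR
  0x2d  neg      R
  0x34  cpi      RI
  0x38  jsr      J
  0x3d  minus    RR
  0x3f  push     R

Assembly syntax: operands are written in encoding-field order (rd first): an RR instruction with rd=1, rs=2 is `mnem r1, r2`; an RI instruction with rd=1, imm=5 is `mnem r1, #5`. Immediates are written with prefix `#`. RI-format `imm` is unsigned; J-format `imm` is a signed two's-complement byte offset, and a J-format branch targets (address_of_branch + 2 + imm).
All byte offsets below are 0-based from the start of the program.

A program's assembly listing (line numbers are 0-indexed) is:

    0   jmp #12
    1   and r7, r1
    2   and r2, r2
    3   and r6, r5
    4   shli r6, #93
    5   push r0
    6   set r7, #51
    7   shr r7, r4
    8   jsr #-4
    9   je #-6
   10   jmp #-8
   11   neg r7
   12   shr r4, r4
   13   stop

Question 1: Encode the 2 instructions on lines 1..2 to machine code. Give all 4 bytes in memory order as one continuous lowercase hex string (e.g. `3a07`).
97909520

1. and fields op=0x25:6|rd=7:3|rs=1:3|pad=0:4 → word 9790h → 97 90
2. and fields op=0x25:6|rd=2:3|rs=2:3|pad=0:4 → word 9520h → 95 20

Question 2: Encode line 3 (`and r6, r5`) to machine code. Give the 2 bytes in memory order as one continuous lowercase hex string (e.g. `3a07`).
L3: and op=0x25:6|rd=6:3|rs=5:3|pad=0:4 ⇒ 0x9750 ⇒ big 97 50

9750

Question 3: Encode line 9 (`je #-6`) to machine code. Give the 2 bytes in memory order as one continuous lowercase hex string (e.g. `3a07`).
line 9 (je): pack op=0x1a:6|imm=-6:10 = 0x6bfa; big→ 6b fa

6bfa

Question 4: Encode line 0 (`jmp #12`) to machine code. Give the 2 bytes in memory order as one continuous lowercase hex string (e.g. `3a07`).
line 0 (jmp): pack op=0x29:6|imm=12:10 = 0xa40c; big→ a4 0c

a40c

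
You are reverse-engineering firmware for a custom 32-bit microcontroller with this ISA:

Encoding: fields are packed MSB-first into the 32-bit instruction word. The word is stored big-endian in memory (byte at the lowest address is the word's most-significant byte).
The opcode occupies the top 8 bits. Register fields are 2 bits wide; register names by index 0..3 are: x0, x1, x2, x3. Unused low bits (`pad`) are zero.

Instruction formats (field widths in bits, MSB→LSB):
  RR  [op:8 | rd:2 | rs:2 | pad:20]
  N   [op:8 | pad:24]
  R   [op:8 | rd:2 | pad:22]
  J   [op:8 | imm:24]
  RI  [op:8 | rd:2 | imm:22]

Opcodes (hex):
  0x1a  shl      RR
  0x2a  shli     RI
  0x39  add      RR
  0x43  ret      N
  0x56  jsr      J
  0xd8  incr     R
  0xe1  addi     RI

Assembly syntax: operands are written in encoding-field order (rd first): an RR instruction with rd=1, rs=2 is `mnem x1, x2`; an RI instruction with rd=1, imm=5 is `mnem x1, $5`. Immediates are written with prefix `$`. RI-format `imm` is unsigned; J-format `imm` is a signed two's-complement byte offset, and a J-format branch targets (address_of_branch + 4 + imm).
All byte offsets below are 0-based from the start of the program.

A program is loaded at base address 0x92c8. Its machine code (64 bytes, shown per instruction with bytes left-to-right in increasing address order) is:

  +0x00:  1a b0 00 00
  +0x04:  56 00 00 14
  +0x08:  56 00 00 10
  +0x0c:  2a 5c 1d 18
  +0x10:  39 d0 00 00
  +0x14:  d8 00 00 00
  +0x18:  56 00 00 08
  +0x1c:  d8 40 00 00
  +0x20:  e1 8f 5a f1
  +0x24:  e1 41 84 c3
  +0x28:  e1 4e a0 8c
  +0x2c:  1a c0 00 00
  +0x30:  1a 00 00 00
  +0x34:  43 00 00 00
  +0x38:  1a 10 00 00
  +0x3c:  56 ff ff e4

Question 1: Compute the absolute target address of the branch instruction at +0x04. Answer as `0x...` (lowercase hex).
0x92e4

off 0x04: read 56 00 00 14 as big → 0x56000014
  top 8b → 0x56 → jsr [J]
  imm@[23:0]=0x14 ⇒ $20
  target = base 0x92c8 + off 0x04 + 4 + imm 20 = 0x92e4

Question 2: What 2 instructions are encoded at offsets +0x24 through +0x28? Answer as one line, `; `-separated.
+0x24: e1 41 84 c3 ⇒ word 0xe14184c3 (big)
  op=0xe14184c3>>24=0xe1 ⇒ addi (RI)
  rd: (w>>22)&0x3=0x1 → x1
  imm: (w>>0)&0x3fffff=0x184c3 → $99523
+0x28: e1 4e a0 8c ⇒ word 0xe14ea08c (big)
  op=0xe14ea08c>>24=0xe1 ⇒ addi (RI)
  rd: (w>>22)&0x3=0x1 → x1
  imm: (w>>0)&0x3fffff=0xea08c → $958604

addi x1, $99523; addi x1, $958604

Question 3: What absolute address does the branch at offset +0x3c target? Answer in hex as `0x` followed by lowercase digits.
@+3c  big-endian(56 ff ff e4) = 0x56ffffe4
  op=0x56ffffe4>>24=0x56 ⇒ jsr (J)
  [23:0] imm=16777188 (s24→-28) = $-28
  target = base 0x92c8 + off 0x3c + 4 + imm -28 = 0x92ec

0x92ec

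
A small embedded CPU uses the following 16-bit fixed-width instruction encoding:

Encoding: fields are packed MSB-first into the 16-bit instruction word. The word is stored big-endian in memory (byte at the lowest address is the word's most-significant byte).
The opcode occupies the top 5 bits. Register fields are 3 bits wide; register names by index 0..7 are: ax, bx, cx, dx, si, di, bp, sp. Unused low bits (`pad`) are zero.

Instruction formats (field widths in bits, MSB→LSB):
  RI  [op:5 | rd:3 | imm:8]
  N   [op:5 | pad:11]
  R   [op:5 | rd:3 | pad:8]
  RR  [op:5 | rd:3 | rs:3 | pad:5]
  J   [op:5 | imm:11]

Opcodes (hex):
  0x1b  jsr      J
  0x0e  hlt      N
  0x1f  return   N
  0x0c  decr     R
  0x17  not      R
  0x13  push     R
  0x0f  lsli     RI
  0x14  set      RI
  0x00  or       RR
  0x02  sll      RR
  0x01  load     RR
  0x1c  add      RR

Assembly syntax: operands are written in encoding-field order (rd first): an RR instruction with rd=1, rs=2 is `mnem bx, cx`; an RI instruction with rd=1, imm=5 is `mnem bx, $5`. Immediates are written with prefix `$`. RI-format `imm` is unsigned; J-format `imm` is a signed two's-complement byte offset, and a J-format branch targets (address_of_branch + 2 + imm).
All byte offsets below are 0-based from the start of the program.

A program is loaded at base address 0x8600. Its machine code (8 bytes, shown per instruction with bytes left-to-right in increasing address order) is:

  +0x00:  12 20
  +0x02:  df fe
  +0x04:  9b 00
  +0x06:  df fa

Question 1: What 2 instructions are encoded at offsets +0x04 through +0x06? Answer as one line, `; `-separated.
push dx; jsr $-6

[04] 9b 00 → 0x9b00
  op=0x9b00>>11=0x13 ⇒ push (R)
  rd: (w>>8)&0x7=0x3 → dx
[06] df fa → 0xdffa
  op=0xdffa>>11=0x1b ⇒ jsr (J)
  imm: (w>>0)&0x7ff=0x7fa (s11→-6) → $-6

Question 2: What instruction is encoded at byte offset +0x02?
jsr $-2

off 0x02: read df fe as big → 0xdffe
  top 5b → 0x1b → jsr [J]
  imm@[10:0]=0x7fe (s11→-2) ⇒ $-2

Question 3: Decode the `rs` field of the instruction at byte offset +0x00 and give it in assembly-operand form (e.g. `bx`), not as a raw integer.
off 0x00: read 12 20 as big → 0x1220
  op=0x1220>>11=0x2 ⇒ sll (RR)
  [10:8] rd=2 = cx
  [7:5] rs=1 = bx

bx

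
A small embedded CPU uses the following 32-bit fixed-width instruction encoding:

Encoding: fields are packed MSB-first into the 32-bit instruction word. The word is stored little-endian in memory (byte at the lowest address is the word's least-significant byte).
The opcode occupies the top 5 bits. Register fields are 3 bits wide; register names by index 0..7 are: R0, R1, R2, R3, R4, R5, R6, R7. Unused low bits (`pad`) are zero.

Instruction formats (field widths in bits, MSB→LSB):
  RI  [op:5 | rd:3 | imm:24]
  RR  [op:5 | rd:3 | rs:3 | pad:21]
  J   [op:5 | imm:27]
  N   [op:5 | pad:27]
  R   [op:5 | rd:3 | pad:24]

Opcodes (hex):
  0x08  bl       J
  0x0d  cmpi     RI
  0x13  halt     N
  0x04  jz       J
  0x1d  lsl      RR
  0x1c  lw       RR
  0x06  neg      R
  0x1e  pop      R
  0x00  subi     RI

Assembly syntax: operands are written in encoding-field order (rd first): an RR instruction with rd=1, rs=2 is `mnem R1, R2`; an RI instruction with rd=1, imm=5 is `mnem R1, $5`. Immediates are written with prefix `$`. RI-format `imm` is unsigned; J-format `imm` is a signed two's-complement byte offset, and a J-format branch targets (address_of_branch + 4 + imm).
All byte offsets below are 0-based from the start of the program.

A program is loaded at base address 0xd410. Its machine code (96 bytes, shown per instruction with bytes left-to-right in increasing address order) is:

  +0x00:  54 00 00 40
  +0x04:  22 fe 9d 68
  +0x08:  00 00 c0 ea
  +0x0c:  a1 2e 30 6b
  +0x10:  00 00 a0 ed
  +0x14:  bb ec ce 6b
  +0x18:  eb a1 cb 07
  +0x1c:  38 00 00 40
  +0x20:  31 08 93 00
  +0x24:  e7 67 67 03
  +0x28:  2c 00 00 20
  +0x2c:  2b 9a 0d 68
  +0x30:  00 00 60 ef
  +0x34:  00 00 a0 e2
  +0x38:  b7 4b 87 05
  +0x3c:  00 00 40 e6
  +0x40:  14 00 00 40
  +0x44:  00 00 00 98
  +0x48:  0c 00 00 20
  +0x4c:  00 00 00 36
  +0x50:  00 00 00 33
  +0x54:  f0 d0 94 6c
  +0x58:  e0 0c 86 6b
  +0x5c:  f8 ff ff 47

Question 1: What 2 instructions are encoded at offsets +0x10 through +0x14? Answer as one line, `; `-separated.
lsl R5, R5; cmpi R3, $13561019

@+10  little-endian(00 00 a0 ed) = 0xeda00000
  top 5b → 0x1d → lsl [RR]
  [26:24] rd=5 = R5
  [23:21] rs=5 = R5
@+14  little-endian(bb ec ce 6b) = 0x6bceecbb
  top 5b → 0xd → cmpi [RI]
  [26:24] rd=3 = R3
  [23:0] imm=13561019 = $13561019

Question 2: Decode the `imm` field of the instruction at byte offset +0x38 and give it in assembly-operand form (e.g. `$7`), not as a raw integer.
$8866743

@+38  little-endian(b7 4b 87 05) = 0x05874bb7
  opcode bits[31:27]=0x0: subi/RI
  rd@[26:24]=0x5 ⇒ R5
  imm@[23:0]=0x874bb7 ⇒ $8866743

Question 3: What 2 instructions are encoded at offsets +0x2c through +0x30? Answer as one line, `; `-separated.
cmpi R0, $891435; lsl R7, R3

+0x2c: 2b 9a 0d 68 ⇒ word 0x680d9a2b (little)
  opcode bits[31:27]=0xd: cmpi/RI
  [26:24] rd=0 = R0
  [23:0] imm=891435 = $891435
+0x30: 00 00 60 ef ⇒ word 0xef600000 (little)
  opcode bits[31:27]=0x1d: lsl/RR
  [26:24] rd=7 = R7
  [23:21] rs=3 = R3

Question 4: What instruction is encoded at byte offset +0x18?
subi R7, $13345259

@+18  little-endian(eb a1 cb 07) = 0x07cba1eb
  opcode bits[31:27]=0x0: subi/RI
  rd@[26:24]=0x7 ⇒ R7
  imm@[23:0]=0xcba1eb ⇒ $13345259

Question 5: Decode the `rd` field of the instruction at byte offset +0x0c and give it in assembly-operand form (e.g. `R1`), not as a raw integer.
R3

@+0c  little-endian(a1 2e 30 6b) = 0x6b302ea1
  op=0x6b302ea1>>27=0xd ⇒ cmpi (RI)
  rd@[26:24]=0x3 ⇒ R3
  imm@[23:0]=0x302ea1 ⇒ $3157665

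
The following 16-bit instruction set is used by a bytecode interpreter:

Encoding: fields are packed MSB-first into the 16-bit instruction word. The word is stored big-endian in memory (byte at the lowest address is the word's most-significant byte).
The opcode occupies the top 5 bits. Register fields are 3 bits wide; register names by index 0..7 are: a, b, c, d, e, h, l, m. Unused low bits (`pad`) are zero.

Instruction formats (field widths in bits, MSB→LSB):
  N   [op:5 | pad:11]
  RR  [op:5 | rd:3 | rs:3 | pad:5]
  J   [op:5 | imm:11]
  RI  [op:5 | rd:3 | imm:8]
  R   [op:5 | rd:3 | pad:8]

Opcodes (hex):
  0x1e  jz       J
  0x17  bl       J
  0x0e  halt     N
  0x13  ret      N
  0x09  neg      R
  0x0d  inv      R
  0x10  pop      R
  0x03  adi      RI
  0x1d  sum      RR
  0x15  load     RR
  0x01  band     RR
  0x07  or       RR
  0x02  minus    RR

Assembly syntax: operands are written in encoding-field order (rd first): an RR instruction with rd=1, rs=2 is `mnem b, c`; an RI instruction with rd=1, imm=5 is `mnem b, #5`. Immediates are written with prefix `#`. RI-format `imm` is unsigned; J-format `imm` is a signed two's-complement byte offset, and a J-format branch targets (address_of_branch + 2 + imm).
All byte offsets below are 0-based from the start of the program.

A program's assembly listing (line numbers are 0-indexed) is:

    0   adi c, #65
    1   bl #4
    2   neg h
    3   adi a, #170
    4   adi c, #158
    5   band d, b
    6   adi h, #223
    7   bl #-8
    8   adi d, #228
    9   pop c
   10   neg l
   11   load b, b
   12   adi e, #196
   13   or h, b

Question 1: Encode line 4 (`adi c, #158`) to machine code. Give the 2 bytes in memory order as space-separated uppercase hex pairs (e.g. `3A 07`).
1A 9E

4. adi fields op=0x3:5|rd=2:3|imm=158:8 → word 1a9eh → 1a 9e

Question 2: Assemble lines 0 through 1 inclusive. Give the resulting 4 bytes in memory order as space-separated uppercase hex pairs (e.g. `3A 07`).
line 0 (adi): pack op=0x3:5|rd=2:3|imm=65:8 = 0x1a41; big→ 1a 41
line 1 (bl): pack op=0x17:5|imm=4:11 = 0xb804; big→ b8 04

1A 41 B8 04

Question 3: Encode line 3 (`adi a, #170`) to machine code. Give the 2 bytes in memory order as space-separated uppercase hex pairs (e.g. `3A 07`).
line 3 (adi): pack op=0x3:5|rd=0:3|imm=170:8 = 0x18aa; big→ 18 aa

18 AA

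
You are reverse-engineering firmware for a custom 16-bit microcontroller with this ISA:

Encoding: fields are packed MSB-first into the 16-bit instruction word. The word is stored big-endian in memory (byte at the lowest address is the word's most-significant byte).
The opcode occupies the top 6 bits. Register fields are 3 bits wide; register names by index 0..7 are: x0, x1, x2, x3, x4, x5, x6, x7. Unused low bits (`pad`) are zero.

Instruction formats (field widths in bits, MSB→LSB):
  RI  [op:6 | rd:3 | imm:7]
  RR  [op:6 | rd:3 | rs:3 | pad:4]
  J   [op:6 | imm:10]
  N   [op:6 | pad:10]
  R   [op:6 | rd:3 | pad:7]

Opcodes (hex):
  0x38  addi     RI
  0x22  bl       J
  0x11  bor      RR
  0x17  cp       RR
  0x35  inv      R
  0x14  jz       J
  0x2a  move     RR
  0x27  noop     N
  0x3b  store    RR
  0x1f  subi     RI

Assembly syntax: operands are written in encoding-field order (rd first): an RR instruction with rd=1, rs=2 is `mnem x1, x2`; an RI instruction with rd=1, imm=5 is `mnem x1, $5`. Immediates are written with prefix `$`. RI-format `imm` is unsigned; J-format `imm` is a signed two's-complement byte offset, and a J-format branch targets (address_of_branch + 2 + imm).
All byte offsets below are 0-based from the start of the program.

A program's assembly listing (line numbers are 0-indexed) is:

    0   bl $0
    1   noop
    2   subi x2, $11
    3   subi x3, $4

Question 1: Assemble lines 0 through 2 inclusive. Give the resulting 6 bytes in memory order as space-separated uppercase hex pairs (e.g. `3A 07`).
line 0 (bl): pack op=0x22:6|imm=0:10 = 0x8800; big→ 88 00
line 1 (noop): pack op=0x27:6|pad=0:10 = 0x9c00; big→ 9c 00
line 2 (subi): pack op=0x1f:6|rd=2:3|imm=11:7 = 0x7d0b; big→ 7d 0b

88 00 9C 00 7D 0B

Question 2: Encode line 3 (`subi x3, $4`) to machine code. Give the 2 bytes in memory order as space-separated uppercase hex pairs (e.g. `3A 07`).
7D 84

line 3 (subi): pack op=0x1f:6|rd=3:3|imm=4:7 = 0x7d84; big→ 7d 84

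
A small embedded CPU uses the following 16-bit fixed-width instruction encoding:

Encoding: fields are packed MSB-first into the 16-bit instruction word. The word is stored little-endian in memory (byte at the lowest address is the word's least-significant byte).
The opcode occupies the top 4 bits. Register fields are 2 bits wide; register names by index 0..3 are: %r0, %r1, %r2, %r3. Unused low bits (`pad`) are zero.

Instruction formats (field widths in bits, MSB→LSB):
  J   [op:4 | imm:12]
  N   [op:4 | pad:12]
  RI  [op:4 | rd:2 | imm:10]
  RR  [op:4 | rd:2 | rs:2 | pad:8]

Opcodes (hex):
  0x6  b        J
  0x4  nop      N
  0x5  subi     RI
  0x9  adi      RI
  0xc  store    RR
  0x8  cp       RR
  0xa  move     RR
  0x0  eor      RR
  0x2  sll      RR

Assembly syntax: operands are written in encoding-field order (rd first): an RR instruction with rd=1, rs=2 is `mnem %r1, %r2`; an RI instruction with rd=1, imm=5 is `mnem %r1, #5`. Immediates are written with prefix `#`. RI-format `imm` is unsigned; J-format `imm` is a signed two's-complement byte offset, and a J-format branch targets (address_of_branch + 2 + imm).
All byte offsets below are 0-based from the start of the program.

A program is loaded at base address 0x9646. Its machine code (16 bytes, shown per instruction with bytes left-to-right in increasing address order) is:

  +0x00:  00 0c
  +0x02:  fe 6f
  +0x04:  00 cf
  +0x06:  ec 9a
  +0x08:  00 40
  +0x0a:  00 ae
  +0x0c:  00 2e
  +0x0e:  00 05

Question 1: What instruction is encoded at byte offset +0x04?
off 0x04: read 00 cf as little → 0xcf00
  op=0xcf00>>12=0xc ⇒ store (RR)
  rd@[11:10]=0x3 ⇒ %r3
  rs@[9:8]=0x3 ⇒ %r3

store %r3, %r3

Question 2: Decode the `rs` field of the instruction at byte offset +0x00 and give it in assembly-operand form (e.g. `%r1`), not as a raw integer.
%r0

+0x00: 00 0c ⇒ word 0x0c00 (little)
  op=0x0c00>>12=0x0 ⇒ eor (RR)
  rd@[11:10]=0x3 ⇒ %r3
  rs@[9:8]=0x0 ⇒ %r0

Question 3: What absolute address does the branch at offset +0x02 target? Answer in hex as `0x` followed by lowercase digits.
0x9648

off 0x02: read fe 6f as little → 0x6ffe
  opcode bits[15:12]=0x6: b/J
  imm: (w>>0)&0xfff=0xffe (s12→-2) → #-2
  target = base 0x9646 + off 0x02 + 2 + imm -2 = 0x9648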